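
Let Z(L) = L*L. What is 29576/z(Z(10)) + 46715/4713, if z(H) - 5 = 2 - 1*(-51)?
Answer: 71050579/136677 ≈ 519.84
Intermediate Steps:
Z(L) = L²
z(H) = 58 (z(H) = 5 + (2 - 1*(-51)) = 5 + (2 + 51) = 5 + 53 = 58)
29576/z(Z(10)) + 46715/4713 = 29576/58 + 46715/4713 = 29576*(1/58) + 46715*(1/4713) = 14788/29 + 46715/4713 = 71050579/136677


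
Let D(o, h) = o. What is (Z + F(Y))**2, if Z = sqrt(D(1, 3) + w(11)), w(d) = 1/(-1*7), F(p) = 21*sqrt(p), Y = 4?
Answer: (294 + sqrt(42))**2/49 ≈ 1842.6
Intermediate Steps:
w(d) = -1/7 (w(d) = -1*1/7 = -1/7)
Z = sqrt(42)/7 (Z = sqrt(1 - 1/7) = sqrt(6/7) = sqrt(42)/7 ≈ 0.92582)
(Z + F(Y))**2 = (sqrt(42)/7 + 21*sqrt(4))**2 = (sqrt(42)/7 + 21*2)**2 = (sqrt(42)/7 + 42)**2 = (42 + sqrt(42)/7)**2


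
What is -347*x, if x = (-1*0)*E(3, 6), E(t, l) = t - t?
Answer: 0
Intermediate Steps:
E(t, l) = 0
x = 0 (x = -1*0*0 = 0*0 = 0)
-347*x = -347*0 = 0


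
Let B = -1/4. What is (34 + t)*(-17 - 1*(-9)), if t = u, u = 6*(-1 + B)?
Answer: -212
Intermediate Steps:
B = -1/4 (B = -1*1/4 = -1/4 ≈ -0.25000)
u = -15/2 (u = 6*(-1 - 1/4) = 6*(-5/4) = -15/2 ≈ -7.5000)
t = -15/2 ≈ -7.5000
(34 + t)*(-17 - 1*(-9)) = (34 - 15/2)*(-17 - 1*(-9)) = 53*(-17 + 9)/2 = (53/2)*(-8) = -212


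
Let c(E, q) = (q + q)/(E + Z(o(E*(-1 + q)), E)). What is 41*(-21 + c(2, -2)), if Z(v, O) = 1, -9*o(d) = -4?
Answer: -2747/3 ≈ -915.67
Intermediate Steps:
o(d) = 4/9 (o(d) = -⅑*(-4) = 4/9)
c(E, q) = 2*q/(1 + E) (c(E, q) = (q + q)/(E + 1) = (2*q)/(1 + E) = 2*q/(1 + E))
41*(-21 + c(2, -2)) = 41*(-21 + 2*(-2)/(1 + 2)) = 41*(-21 + 2*(-2)/3) = 41*(-21 + 2*(-2)*(⅓)) = 41*(-21 - 4/3) = 41*(-67/3) = -2747/3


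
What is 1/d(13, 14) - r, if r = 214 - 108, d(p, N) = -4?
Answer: -425/4 ≈ -106.25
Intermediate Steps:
r = 106
1/d(13, 14) - r = 1/(-4) - 1*106 = 1*(-¼) - 106 = -¼ - 106 = -425/4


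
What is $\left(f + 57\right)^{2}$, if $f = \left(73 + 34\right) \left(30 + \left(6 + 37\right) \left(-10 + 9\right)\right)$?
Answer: $1779556$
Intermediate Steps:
$f = -1391$ ($f = 107 \left(30 + 43 \left(-1\right)\right) = 107 \left(30 - 43\right) = 107 \left(-13\right) = -1391$)
$\left(f + 57\right)^{2} = \left(-1391 + 57\right)^{2} = \left(-1334\right)^{2} = 1779556$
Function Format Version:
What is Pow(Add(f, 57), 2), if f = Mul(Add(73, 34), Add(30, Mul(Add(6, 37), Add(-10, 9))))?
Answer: 1779556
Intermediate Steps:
f = -1391 (f = Mul(107, Add(30, Mul(43, -1))) = Mul(107, Add(30, -43)) = Mul(107, -13) = -1391)
Pow(Add(f, 57), 2) = Pow(Add(-1391, 57), 2) = Pow(-1334, 2) = 1779556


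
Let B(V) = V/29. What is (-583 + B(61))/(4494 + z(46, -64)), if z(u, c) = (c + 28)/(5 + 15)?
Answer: -84230/651369 ≈ -0.12931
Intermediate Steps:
z(u, c) = 7/5 + c/20 (z(u, c) = (28 + c)/20 = (28 + c)*(1/20) = 7/5 + c/20)
B(V) = V/29 (B(V) = V*(1/29) = V/29)
(-583 + B(61))/(4494 + z(46, -64)) = (-583 + (1/29)*61)/(4494 + (7/5 + (1/20)*(-64))) = (-583 + 61/29)/(4494 + (7/5 - 16/5)) = -16846/(29*(4494 - 9/5)) = -16846/(29*22461/5) = -16846/29*5/22461 = -84230/651369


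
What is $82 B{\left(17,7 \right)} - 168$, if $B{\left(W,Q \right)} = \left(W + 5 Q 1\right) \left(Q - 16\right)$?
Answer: $-38544$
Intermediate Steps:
$B{\left(W,Q \right)} = \left(-16 + Q\right) \left(W + 5 Q\right)$ ($B{\left(W,Q \right)} = \left(W + 5 Q\right) \left(-16 + Q\right) = \left(-16 + Q\right) \left(W + 5 Q\right)$)
$82 B{\left(17,7 \right)} - 168 = 82 \left(\left(-80\right) 7 - 272 + 5 \cdot 7^{2} + 7 \cdot 17\right) - 168 = 82 \left(-560 - 272 + 5 \cdot 49 + 119\right) - 168 = 82 \left(-560 - 272 + 245 + 119\right) - 168 = 82 \left(-468\right) - 168 = -38376 - 168 = -38544$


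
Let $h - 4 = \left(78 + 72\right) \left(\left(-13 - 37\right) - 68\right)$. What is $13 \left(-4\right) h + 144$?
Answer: $920336$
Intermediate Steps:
$h = -17696$ ($h = 4 + \left(78 + 72\right) \left(\left(-13 - 37\right) - 68\right) = 4 + 150 \left(\left(-13 - 37\right) - 68\right) = 4 + 150 \left(-50 - 68\right) = 4 + 150 \left(-118\right) = 4 - 17700 = -17696$)
$13 \left(-4\right) h + 144 = 13 \left(-4\right) \left(-17696\right) + 144 = \left(-52\right) \left(-17696\right) + 144 = 920192 + 144 = 920336$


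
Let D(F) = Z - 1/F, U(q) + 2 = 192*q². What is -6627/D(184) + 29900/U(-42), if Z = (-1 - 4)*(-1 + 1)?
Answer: 206491450174/169343 ≈ 1.2194e+6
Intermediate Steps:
Z = 0 (Z = -5*0 = 0)
U(q) = -2 + 192*q²
D(F) = -1/F (D(F) = 0 - 1/F = -1/F)
-6627/D(184) + 29900/U(-42) = -6627/((-1/184)) + 29900/(-2 + 192*(-42)²) = -6627/((-1*1/184)) + 29900/(-2 + 192*1764) = -6627/(-1/184) + 29900/(-2 + 338688) = -6627*(-184) + 29900/338686 = 1219368 + 29900*(1/338686) = 1219368 + 14950/169343 = 206491450174/169343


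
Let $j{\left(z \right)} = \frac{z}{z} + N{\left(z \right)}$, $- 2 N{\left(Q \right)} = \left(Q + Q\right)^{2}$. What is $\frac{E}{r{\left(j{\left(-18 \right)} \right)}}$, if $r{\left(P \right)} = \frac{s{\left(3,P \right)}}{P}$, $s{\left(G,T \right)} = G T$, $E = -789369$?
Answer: $-263123$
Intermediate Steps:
$N{\left(Q \right)} = - 2 Q^{2}$ ($N{\left(Q \right)} = - \frac{\left(Q + Q\right)^{2}}{2} = - \frac{\left(2 Q\right)^{2}}{2} = - \frac{4 Q^{2}}{2} = - 2 Q^{2}$)
$j{\left(z \right)} = 1 - 2 z^{2}$ ($j{\left(z \right)} = \frac{z}{z} - 2 z^{2} = 1 - 2 z^{2}$)
$r{\left(P \right)} = 3$ ($r{\left(P \right)} = \frac{3 P}{P} = 3$)
$\frac{E}{r{\left(j{\left(-18 \right)} \right)}} = - \frac{789369}{3} = \left(-789369\right) \frac{1}{3} = -263123$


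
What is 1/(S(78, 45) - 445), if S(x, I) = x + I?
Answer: -1/322 ≈ -0.0031056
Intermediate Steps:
S(x, I) = I + x
1/(S(78, 45) - 445) = 1/((45 + 78) - 445) = 1/(123 - 445) = 1/(-322) = -1/322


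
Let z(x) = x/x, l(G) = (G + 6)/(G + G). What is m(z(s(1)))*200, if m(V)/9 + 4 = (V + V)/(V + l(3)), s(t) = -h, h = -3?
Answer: -5760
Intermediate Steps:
s(t) = 3 (s(t) = -1*(-3) = 3)
l(G) = (6 + G)/(2*G) (l(G) = (6 + G)/((2*G)) = (6 + G)*(1/(2*G)) = (6 + G)/(2*G))
z(x) = 1
m(V) = -36 + 18*V/(3/2 + V) (m(V) = -36 + 9*((V + V)/(V + (½)*(6 + 3)/3)) = -36 + 9*((2*V)/(V + (½)*(⅓)*9)) = -36 + 9*((2*V)/(V + 3/2)) = -36 + 9*((2*V)/(3/2 + V)) = -36 + 9*(2*V/(3/2 + V)) = -36 + 18*V/(3/2 + V))
m(z(s(1)))*200 = (36*(-3 - 1*1)/(3 + 2*1))*200 = (36*(-3 - 1)/(3 + 2))*200 = (36*(-4)/5)*200 = (36*(⅕)*(-4))*200 = -144/5*200 = -5760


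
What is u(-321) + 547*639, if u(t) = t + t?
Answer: 348891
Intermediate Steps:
u(t) = 2*t
u(-321) + 547*639 = 2*(-321) + 547*639 = -642 + 349533 = 348891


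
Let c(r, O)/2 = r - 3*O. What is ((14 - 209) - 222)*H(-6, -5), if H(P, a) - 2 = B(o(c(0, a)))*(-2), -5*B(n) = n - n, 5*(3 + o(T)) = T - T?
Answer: -834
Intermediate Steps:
c(r, O) = -6*O + 2*r (c(r, O) = 2*(r - 3*O) = -6*O + 2*r)
o(T) = -3 (o(T) = -3 + (T - T)/5 = -3 + (⅕)*0 = -3 + 0 = -3)
B(n) = 0 (B(n) = -(n - n)/5 = -⅕*0 = 0)
H(P, a) = 2 (H(P, a) = 2 + 0*(-2) = 2 + 0 = 2)
((14 - 209) - 222)*H(-6, -5) = ((14 - 209) - 222)*2 = (-195 - 222)*2 = -417*2 = -834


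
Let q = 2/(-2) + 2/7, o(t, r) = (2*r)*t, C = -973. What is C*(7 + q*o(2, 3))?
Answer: 1529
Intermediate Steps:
o(t, r) = 2*r*t
q = -5/7 (q = 2*(-½) + 2*(⅐) = -1 + 2/7 = -5/7 ≈ -0.71429)
C*(7 + q*o(2, 3)) = -973*(7 - 10*3*2/7) = -973*(7 - 5/7*12) = -973*(7 - 60/7) = -973*(-11/7) = 1529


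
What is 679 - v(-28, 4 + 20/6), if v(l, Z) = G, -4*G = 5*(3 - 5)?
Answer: 1353/2 ≈ 676.50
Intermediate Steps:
G = 5/2 (G = -5*(3 - 5)/4 = -5*(-2)/4 = -1/4*(-10) = 5/2 ≈ 2.5000)
v(l, Z) = 5/2
679 - v(-28, 4 + 20/6) = 679 - 1*5/2 = 679 - 5/2 = 1353/2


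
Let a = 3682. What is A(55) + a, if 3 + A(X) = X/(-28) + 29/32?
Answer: 823859/224 ≈ 3677.9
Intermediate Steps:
A(X) = -67/32 - X/28 (A(X) = -3 + (X/(-28) + 29/32) = -3 + (X*(-1/28) + 29*(1/32)) = -3 + (-X/28 + 29/32) = -3 + (29/32 - X/28) = -67/32 - X/28)
A(55) + a = (-67/32 - 1/28*55) + 3682 = (-67/32 - 55/28) + 3682 = -909/224 + 3682 = 823859/224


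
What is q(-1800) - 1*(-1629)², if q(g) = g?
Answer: -2655441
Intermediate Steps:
q(-1800) - 1*(-1629)² = -1800 - 1*(-1629)² = -1800 - 1*2653641 = -1800 - 2653641 = -2655441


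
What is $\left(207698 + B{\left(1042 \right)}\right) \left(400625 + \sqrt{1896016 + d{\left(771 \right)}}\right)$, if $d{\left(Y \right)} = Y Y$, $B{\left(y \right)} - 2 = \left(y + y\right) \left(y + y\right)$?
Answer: $1823146622500 + 4550756 \sqrt{2490457} \approx 1.8303 \cdot 10^{12}$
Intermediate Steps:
$B{\left(y \right)} = 2 + 4 y^{2}$ ($B{\left(y \right)} = 2 + \left(y + y\right) \left(y + y\right) = 2 + 2 y 2 y = 2 + 4 y^{2}$)
$d{\left(Y \right)} = Y^{2}$
$\left(207698 + B{\left(1042 \right)}\right) \left(400625 + \sqrt{1896016 + d{\left(771 \right)}}\right) = \left(207698 + \left(2 + 4 \cdot 1042^{2}\right)\right) \left(400625 + \sqrt{1896016 + 771^{2}}\right) = \left(207698 + \left(2 + 4 \cdot 1085764\right)\right) \left(400625 + \sqrt{1896016 + 594441}\right) = \left(207698 + \left(2 + 4343056\right)\right) \left(400625 + \sqrt{2490457}\right) = \left(207698 + 4343058\right) \left(400625 + \sqrt{2490457}\right) = 4550756 \left(400625 + \sqrt{2490457}\right) = 1823146622500 + 4550756 \sqrt{2490457}$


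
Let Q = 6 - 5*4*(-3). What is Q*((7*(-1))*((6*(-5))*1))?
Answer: 13860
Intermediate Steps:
Q = 66 (Q = 6 - 20*(-3) = 6 - 1*(-60) = 6 + 60 = 66)
Q*((7*(-1))*((6*(-5))*1)) = 66*((7*(-1))*((6*(-5))*1)) = 66*(-(-210)) = 66*(-7*(-30)) = 66*210 = 13860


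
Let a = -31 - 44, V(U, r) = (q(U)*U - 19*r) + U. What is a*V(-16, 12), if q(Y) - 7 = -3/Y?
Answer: 26925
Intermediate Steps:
q(Y) = 7 - 3/Y
V(U, r) = U - 19*r + U*(7 - 3/U) (V(U, r) = ((7 - 3/U)*U - 19*r) + U = (U*(7 - 3/U) - 19*r) + U = (-19*r + U*(7 - 3/U)) + U = U - 19*r + U*(7 - 3/U))
a = -75
a*V(-16, 12) = -75*(-3 - 19*12 + 8*(-16)) = -75*(-3 - 228 - 128) = -75*(-359) = 26925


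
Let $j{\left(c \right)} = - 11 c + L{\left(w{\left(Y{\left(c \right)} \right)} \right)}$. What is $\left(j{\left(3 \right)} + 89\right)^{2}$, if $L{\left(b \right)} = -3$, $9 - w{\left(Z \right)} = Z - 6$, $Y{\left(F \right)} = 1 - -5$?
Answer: $2809$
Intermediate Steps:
$Y{\left(F \right)} = 6$ ($Y{\left(F \right)} = 1 + 5 = 6$)
$w{\left(Z \right)} = 15 - Z$ ($w{\left(Z \right)} = 9 - \left(Z - 6\right) = 9 - \left(-6 + Z\right) = 15 - Z$)
$j{\left(c \right)} = -3 - 11 c$ ($j{\left(c \right)} = - 11 c - 3 = -3 - 11 c$)
$\left(j{\left(3 \right)} + 89\right)^{2} = \left(\left(-3 - 33\right) + 89\right)^{2} = \left(-36 + 89\right)^{2} = 53^{2} = 2809$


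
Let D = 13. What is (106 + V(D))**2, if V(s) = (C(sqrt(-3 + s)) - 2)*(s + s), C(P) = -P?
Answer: 9676 - 2808*sqrt(10) ≈ 796.32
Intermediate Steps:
V(s) = 2*s*(-2 - sqrt(-3 + s)) (V(s) = (-sqrt(-3 + s) - 2)*(s + s) = (-2 - sqrt(-3 + s))*(2*s) = 2*s*(-2 - sqrt(-3 + s)))
(106 + V(D))**2 = (106 - 2*13*(2 + sqrt(-3 + 13)))**2 = (106 - 2*13*(2 + sqrt(10)))**2 = (106 + (-52 - 26*sqrt(10)))**2 = (54 - 26*sqrt(10))**2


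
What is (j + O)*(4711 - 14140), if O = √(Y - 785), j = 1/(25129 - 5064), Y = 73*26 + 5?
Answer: -9429/20065 - 9429*√1118 ≈ -3.1527e+5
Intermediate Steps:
Y = 1903 (Y = 1898 + 5 = 1903)
j = 1/20065 ≈ 4.9838e-5
O = √1118 (O = √(1903 - 785) = √1118 ≈ 33.437)
(j + O)*(4711 - 14140) = (1/20065 + √1118)*(4711 - 14140) = (1/20065 + √1118)*(-9429) = -9429/20065 - 9429*√1118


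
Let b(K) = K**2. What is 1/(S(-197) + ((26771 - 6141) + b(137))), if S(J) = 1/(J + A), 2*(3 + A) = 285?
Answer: 115/4530883 ≈ 2.5381e-5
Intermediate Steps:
A = 279/2 (A = -3 + (1/2)*285 = -3 + 285/2 = 279/2 ≈ 139.50)
S(J) = 1/(279/2 + J) (S(J) = 1/(J + 279/2) = 1/(279/2 + J))
1/(S(-197) + ((26771 - 6141) + b(137))) = 1/(2/(279 + 2*(-197)) + ((26771 - 6141) + 137**2)) = 1/(2/(279 - 394) + (20630 + 18769)) = 1/(2/(-115) + 39399) = 1/(2*(-1/115) + 39399) = 1/(-2/115 + 39399) = 1/(4530883/115) = 115/4530883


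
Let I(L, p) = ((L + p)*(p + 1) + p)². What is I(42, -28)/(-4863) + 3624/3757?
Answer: -601665340/18270291 ≈ -32.931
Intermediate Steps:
I(L, p) = (p + (1 + p)*(L + p))² (I(L, p) = ((L + p)*(1 + p) + p)² = ((1 + p)*(L + p) + p)² = (p + (1 + p)*(L + p))²)
I(42, -28)/(-4863) + 3624/3757 = (42 + (-28)² + 2*(-28) + 42*(-28))²/(-4863) + 3624/3757 = (42 + 784 - 56 - 1176)²*(-1/4863) + 3624*(1/3757) = (-406)²*(-1/4863) + 3624/3757 = 164836*(-1/4863) + 3624/3757 = -164836/4863 + 3624/3757 = -601665340/18270291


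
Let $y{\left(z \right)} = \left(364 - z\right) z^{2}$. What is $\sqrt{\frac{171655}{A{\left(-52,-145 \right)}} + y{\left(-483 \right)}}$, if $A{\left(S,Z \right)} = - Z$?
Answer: $\frac{\sqrt{166179049102}}{29} \approx 14057.0$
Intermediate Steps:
$y{\left(z \right)} = z^{2} \left(364 - z\right)$
$\sqrt{\frac{171655}{A{\left(-52,-145 \right)}} + y{\left(-483 \right)}} = \sqrt{\frac{171655}{\left(-1\right) \left(-145\right)} + \left(-483\right)^{2} \left(364 - -483\right)} = \sqrt{\frac{171655}{145} + 233289 \left(364 + 483\right)} = \sqrt{171655 \cdot \frac{1}{145} + 233289 \cdot 847} = \sqrt{\frac{34331}{29} + 197595783} = \sqrt{\frac{5730312038}{29}} = \frac{\sqrt{166179049102}}{29}$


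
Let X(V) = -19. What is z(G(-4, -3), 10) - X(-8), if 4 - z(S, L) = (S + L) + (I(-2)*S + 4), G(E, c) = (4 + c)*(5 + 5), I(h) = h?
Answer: 19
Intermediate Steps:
G(E, c) = 40 + 10*c (G(E, c) = (4 + c)*10 = 40 + 10*c)
z(S, L) = S - L (z(S, L) = 4 - ((S + L) + (-2*S + 4)) = 4 - ((L + S) + (4 - 2*S)) = 4 - (4 + L - S) = 4 + (-4 + S - L) = S - L)
z(G(-4, -3), 10) - X(-8) = ((40 + 10*(-3)) - 1*10) - 1*(-19) = ((40 - 30) - 10) + 19 = (10 - 10) + 19 = 0 + 19 = 19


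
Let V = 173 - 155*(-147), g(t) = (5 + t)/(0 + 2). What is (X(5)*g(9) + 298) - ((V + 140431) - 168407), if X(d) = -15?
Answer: 5211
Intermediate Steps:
g(t) = 5/2 + t/2 (g(t) = (5 + t)/2 = (5 + t)*(1/2) = 5/2 + t/2)
V = 22958 (V = 173 + 22785 = 22958)
(X(5)*g(9) + 298) - ((V + 140431) - 168407) = (-15*(5/2 + (1/2)*9) + 298) - ((22958 + 140431) - 168407) = (-15*(5/2 + 9/2) + 298) - (163389 - 168407) = (-15*7 + 298) - 1*(-5018) = (-105 + 298) + 5018 = 193 + 5018 = 5211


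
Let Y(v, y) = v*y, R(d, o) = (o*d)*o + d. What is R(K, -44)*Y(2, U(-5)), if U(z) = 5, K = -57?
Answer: -1104090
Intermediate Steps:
R(d, o) = d + d*o**2 (R(d, o) = (d*o)*o + d = d*o**2 + d = d + d*o**2)
R(K, -44)*Y(2, U(-5)) = (-57*(1 + (-44)**2))*(2*5) = -57*(1 + 1936)*10 = -57*1937*10 = -110409*10 = -1104090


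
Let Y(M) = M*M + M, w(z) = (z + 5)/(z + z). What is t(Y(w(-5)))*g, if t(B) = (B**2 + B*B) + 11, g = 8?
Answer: 88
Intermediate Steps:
w(z) = (5 + z)/(2*z) (w(z) = (5 + z)/((2*z)) = (5 + z)*(1/(2*z)) = (5 + z)/(2*z))
Y(M) = M + M**2 (Y(M) = M**2 + M = M + M**2)
t(B) = 11 + 2*B**2 (t(B) = (B**2 + B**2) + 11 = 2*B**2 + 11 = 11 + 2*B**2)
t(Y(w(-5)))*g = (11 + 2*(((1/2)*(5 - 5)/(-5))*(1 + (1/2)*(5 - 5)/(-5)))**2)*8 = (11 + 2*(((1/2)*(-1/5)*0)*(1 + (1/2)*(-1/5)*0))**2)*8 = (11 + 2*(0*(1 + 0))**2)*8 = (11 + 2*(0*1)**2)*8 = (11 + 2*0**2)*8 = (11 + 2*0)*8 = (11 + 0)*8 = 11*8 = 88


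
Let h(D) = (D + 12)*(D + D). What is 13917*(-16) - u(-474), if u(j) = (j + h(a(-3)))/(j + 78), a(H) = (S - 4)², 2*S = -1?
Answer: -235139413/1056 ≈ -2.2267e+5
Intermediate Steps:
S = -½ (S = (½)*(-1) = -½ ≈ -0.50000)
a(H) = 81/4 (a(H) = (-½ - 4)² = (-9/2)² = 81/4)
h(D) = 2*D*(12 + D) (h(D) = (12 + D)*(2*D) = 2*D*(12 + D))
u(j) = (10449/8 + j)/(78 + j) (u(j) = (j + 2*(81/4)*(12 + 81/4))/(j + 78) = (j + 2*(81/4)*(129/4))/(78 + j) = (j + 10449/8)/(78 + j) = (10449/8 + j)/(78 + j))
13917*(-16) - u(-474) = 13917*(-16) - (10449/8 - 474)/(78 - 474) = -222672 - 6657/((-396)*8) = -222672 - (-1)*6657/(396*8) = -222672 - 1*(-2219/1056) = -222672 + 2219/1056 = -235139413/1056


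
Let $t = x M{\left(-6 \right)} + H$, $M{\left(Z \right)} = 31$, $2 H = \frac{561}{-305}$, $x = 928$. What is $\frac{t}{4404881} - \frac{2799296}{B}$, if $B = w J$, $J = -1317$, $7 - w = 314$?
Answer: $- \frac{7514550158841199}{1086396019433790} \approx -6.917$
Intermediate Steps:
$w = -307$ ($w = 7 - 314 = -307$)
$H = - \frac{561}{610}$ ($H = \frac{561 \frac{1}{-305}}{2} = \frac{561 \left(- \frac{1}{305}\right)}{2} = \frac{1}{2} \left(- \frac{561}{305}\right) = - \frac{561}{610} \approx -0.91967$)
$B = 404319$ ($B = \left(-307\right) \left(-1317\right) = 404319$)
$t = \frac{17547919}{610}$ ($t = 928 \cdot 31 - \frac{561}{610} = 28768 - \frac{561}{610} = \frac{17547919}{610} \approx 28767.0$)
$\frac{t}{4404881} - \frac{2799296}{B} = \frac{17547919}{610 \cdot 4404881} - \frac{2799296}{404319} = \frac{17547919}{610} \cdot \frac{1}{4404881} - \frac{2799296}{404319} = \frac{17547919}{2686977410} - \frac{2799296}{404319} = - \frac{7514550158841199}{1086396019433790}$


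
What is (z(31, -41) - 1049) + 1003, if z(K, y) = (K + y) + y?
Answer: -97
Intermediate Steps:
z(K, y) = K + 2*y
(z(31, -41) - 1049) + 1003 = ((31 + 2*(-41)) - 1049) + 1003 = ((31 - 82) - 1049) + 1003 = (-51 - 1049) + 1003 = -1100 + 1003 = -97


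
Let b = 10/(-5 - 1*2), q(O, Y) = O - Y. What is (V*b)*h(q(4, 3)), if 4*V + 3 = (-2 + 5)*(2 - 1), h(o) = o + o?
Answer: 0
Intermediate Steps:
h(o) = 2*o
V = 0 (V = -3/4 + ((-2 + 5)*(2 - 1))/4 = -3/4 + (3*1)/4 = -3/4 + (1/4)*3 = -3/4 + 3/4 = 0)
b = -10/7 (b = 10/(-5 - 2) = 10/(-7) = 10*(-1/7) = -10/7 ≈ -1.4286)
(V*b)*h(q(4, 3)) = (0*(-10/7))*(2*(4 - 1*3)) = 0*(2*(4 - 3)) = 0*(2*1) = 0*2 = 0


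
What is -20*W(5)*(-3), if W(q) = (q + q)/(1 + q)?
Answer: 100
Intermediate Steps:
W(q) = 2*q/(1 + q) (W(q) = (2*q)/(1 + q) = 2*q/(1 + q))
-20*W(5)*(-3) = -40*5/(1 + 5)*(-3) = -40*5/6*(-3) = -20*5/3*(-3) = -100/3*(-3) = 100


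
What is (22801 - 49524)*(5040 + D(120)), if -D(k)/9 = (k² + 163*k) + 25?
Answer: 8038946475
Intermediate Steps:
D(k) = -225 - 1467*k - 9*k² (D(k) = -9*((k² + 163*k) + 25) = -9*(25 + k² + 163*k) = -225 - 1467*k - 9*k²)
(22801 - 49524)*(5040 + D(120)) = (22801 - 49524)*(5040 + (-225 - 1467*120 - 9*120²)) = -26723*(5040 + (-225 - 176040 - 9*14400)) = -26723*(5040 + (-225 - 176040 - 129600)) = -26723*(5040 - 305865) = -26723*(-300825) = 8038946475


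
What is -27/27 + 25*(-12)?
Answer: -301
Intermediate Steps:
-27/27 + 25*(-12) = -27*1/27 - 300 = -1 - 300 = -301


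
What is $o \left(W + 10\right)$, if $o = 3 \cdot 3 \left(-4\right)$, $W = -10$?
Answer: $0$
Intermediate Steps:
$o = -36$ ($o = 9 \left(-4\right) = -36$)
$o \left(W + 10\right) = - 36 \left(-10 + 10\right) = \left(-36\right) 0 = 0$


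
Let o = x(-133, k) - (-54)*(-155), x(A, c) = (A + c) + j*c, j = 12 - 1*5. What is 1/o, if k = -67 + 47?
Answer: -1/8663 ≈ -0.00011543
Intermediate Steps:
j = 7 (j = 12 - 5 = 7)
k = -20
x(A, c) = A + 8*c (x(A, c) = (A + c) + 7*c = A + 8*c)
o = -8663 (o = (-133 + 8*(-20)) - (-54)*(-155) = (-133 - 160) - 1*8370 = -293 - 8370 = -8663)
1/o = 1/(-8663) = -1/8663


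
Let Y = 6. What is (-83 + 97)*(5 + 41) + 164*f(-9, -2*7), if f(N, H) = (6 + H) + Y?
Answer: 316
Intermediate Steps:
f(N, H) = 12 + H (f(N, H) = (6 + H) + 6 = 12 + H)
(-83 + 97)*(5 + 41) + 164*f(-9, -2*7) = (-83 + 97)*(5 + 41) + 164*(12 - 2*7) = 14*46 + 164*(12 - 14) = 644 + 164*(-2) = 644 - 328 = 316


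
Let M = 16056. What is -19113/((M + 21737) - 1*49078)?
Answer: 19113/11285 ≈ 1.6937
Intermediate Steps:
-19113/((M + 21737) - 1*49078) = -19113/((16056 + 21737) - 1*49078) = -19113/(37793 - 49078) = -19113/(-11285) = -19113*(-1/11285) = 19113/11285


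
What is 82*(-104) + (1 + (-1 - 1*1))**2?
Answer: -8527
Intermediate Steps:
82*(-104) + (1 + (-1 - 1*1))**2 = -8528 + (1 + (-1 - 1))**2 = -8528 + (1 - 2)**2 = -8528 + (-1)**2 = -8528 + 1 = -8527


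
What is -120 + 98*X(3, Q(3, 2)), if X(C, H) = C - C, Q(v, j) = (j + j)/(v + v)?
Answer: -120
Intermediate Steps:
Q(v, j) = j/v (Q(v, j) = (2*j)/((2*v)) = (2*j)*(1/(2*v)) = j/v)
X(C, H) = 0
-120 + 98*X(3, Q(3, 2)) = -120 + 98*0 = -120 + 0 = -120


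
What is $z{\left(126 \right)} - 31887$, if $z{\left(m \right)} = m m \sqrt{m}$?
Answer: $-31887 + 47628 \sqrt{14} \approx 1.4632 \cdot 10^{5}$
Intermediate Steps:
$z{\left(m \right)} = m^{\frac{5}{2}}$ ($z{\left(m \right)} = m^{2} \sqrt{m} = m^{\frac{5}{2}}$)
$z{\left(126 \right)} - 31887 = 126^{\frac{5}{2}} - 31887 = 47628 \sqrt{14} - 31887 = -31887 + 47628 \sqrt{14}$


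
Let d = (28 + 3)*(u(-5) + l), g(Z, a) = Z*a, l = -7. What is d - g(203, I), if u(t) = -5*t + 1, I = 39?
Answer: -7328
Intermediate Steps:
u(t) = 1 - 5*t
d = 589 (d = (28 + 3)*((1 - 5*(-5)) - 7) = 31*((1 + 25) - 7) = 31*(26 - 7) = 31*19 = 589)
d - g(203, I) = 589 - 203*39 = 589 - 1*7917 = 589 - 7917 = -7328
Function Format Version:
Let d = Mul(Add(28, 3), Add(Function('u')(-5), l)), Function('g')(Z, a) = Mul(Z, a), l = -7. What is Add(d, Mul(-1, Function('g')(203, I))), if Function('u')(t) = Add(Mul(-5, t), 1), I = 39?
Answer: -7328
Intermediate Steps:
Function('u')(t) = Add(1, Mul(-5, t))
d = 589 (d = Mul(Add(28, 3), Add(Add(1, Mul(-5, -5)), -7)) = Mul(31, Add(Add(1, 25), -7)) = Mul(31, Add(26, -7)) = Mul(31, 19) = 589)
Add(d, Mul(-1, Function('g')(203, I))) = Add(589, Mul(-1, Mul(203, 39))) = Add(589, Mul(-1, 7917)) = Add(589, -7917) = -7328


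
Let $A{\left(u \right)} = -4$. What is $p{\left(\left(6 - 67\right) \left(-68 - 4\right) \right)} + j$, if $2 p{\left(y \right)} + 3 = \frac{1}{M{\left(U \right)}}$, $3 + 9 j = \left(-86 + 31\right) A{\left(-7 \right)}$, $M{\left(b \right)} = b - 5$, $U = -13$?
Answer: $\frac{271}{12} \approx 22.583$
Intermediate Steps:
$M{\left(b \right)} = -5 + b$
$j = \frac{217}{9}$ ($j = - \frac{1}{3} + \frac{\left(-86 + 31\right) \left(-4\right)}{9} = - \frac{1}{3} + \frac{\left(-55\right) \left(-4\right)}{9} = - \frac{1}{3} + \frac{1}{9} \cdot 220 = - \frac{1}{3} + \frac{220}{9} = \frac{217}{9} \approx 24.111$)
$p{\left(y \right)} = - \frac{55}{36}$ ($p{\left(y \right)} = - \frac{3}{2} + \frac{1}{2 \left(-5 - 13\right)} = - \frac{3}{2} + \frac{1}{2 \left(-18\right)} = - \frac{3}{2} + \frac{1}{2} \left(- \frac{1}{18}\right) = - \frac{3}{2} - \frac{1}{36} = - \frac{55}{36}$)
$p{\left(\left(6 - 67\right) \left(-68 - 4\right) \right)} + j = - \frac{55}{36} + \frac{217}{9} = \frac{271}{12}$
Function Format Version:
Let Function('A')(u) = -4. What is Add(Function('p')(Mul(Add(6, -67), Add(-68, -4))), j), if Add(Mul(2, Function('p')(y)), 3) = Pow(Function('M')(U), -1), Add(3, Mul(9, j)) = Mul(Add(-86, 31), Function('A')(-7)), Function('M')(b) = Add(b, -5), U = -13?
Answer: Rational(271, 12) ≈ 22.583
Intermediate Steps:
Function('M')(b) = Add(-5, b)
j = Rational(217, 9) (j = Add(Rational(-1, 3), Mul(Rational(1, 9), Mul(Add(-86, 31), -4))) = Add(Rational(-1, 3), Mul(Rational(1, 9), Mul(-55, -4))) = Add(Rational(-1, 3), Mul(Rational(1, 9), 220)) = Add(Rational(-1, 3), Rational(220, 9)) = Rational(217, 9) ≈ 24.111)
Function('p')(y) = Rational(-55, 36) (Function('p')(y) = Add(Rational(-3, 2), Mul(Rational(1, 2), Pow(Add(-5, -13), -1))) = Add(Rational(-3, 2), Mul(Rational(1, 2), Pow(-18, -1))) = Add(Rational(-3, 2), Mul(Rational(1, 2), Rational(-1, 18))) = Add(Rational(-3, 2), Rational(-1, 36)) = Rational(-55, 36))
Add(Function('p')(Mul(Add(6, -67), Add(-68, -4))), j) = Add(Rational(-55, 36), Rational(217, 9)) = Rational(271, 12)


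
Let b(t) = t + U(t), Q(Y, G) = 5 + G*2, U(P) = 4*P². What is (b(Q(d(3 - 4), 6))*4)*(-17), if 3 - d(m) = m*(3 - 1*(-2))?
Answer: -79764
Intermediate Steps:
d(m) = 3 - 5*m (d(m) = 3 - m*(3 - 1*(-2)) = 3 - m*(3 + 2) = 3 - m*5 = 3 - 5*m)
Q(Y, G) = 5 + 2*G
b(t) = t + 4*t²
(b(Q(d(3 - 4), 6))*4)*(-17) = (((5 + 2*6)*(1 + 4*(5 + 2*6)))*4)*(-17) = (((5 + 12)*(1 + 4*(5 + 12)))*4)*(-17) = ((17*(1 + 4*17))*4)*(-17) = ((17*(1 + 68))*4)*(-17) = ((17*69)*4)*(-17) = (1173*4)*(-17) = 4692*(-17) = -79764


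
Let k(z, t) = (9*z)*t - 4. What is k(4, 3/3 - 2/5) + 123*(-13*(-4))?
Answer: 32068/5 ≈ 6413.6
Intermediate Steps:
k(z, t) = -4 + 9*t*z (k(z, t) = 9*t*z - 4 = -4 + 9*t*z)
k(4, 3/3 - 2/5) + 123*(-13*(-4)) = (-4 + 9*(3/3 - 2/5)*4) + 123*(-13*(-4)) = (-4 + 9*(3*(⅓) - 2*⅕)*4) + 123*52 = (-4 + 9*(1 - ⅖)*4) + 6396 = (-4 + 9*(⅗)*4) + 6396 = (-4 + 108/5) + 6396 = 88/5 + 6396 = 32068/5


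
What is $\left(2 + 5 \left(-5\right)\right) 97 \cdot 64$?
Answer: $-142784$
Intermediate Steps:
$\left(2 + 5 \left(-5\right)\right) 97 \cdot 64 = \left(2 - 25\right) 97 \cdot 64 = \left(-23\right) 97 \cdot 64 = \left(-2231\right) 64 = -142784$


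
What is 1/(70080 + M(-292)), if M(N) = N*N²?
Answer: -1/24827008 ≈ -4.0279e-8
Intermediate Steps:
M(N) = N³
1/(70080 + M(-292)) = 1/(70080 + (-292)³) = 1/(70080 - 24897088) = 1/(-24827008) = -1/24827008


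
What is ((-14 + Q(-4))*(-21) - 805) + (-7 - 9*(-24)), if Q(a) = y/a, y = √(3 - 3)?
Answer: -302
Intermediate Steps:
y = 0 (y = √0 = 0)
Q(a) = 0 (Q(a) = 0/a = 0)
((-14 + Q(-4))*(-21) - 805) + (-7 - 9*(-24)) = ((-14 + 0)*(-21) - 805) + (-7 - 9*(-24)) = (-14*(-21) - 805) + (-7 + 216) = (294 - 805) + 209 = -511 + 209 = -302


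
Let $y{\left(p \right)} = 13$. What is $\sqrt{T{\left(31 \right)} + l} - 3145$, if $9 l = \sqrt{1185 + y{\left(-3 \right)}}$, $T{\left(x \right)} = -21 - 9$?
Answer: $-3145 + \frac{i \sqrt{270 - \sqrt{1198}}}{3} \approx -3145.0 + 5.1141 i$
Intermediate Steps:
$T{\left(x \right)} = -30$ ($T{\left(x \right)} = -21 - 9 = -30$)
$l = \frac{\sqrt{1198}}{9}$ ($l = \frac{\sqrt{1185 + 13}}{9} = \frac{\sqrt{1198}}{9} \approx 3.8458$)
$\sqrt{T{\left(31 \right)} + l} - 3145 = \sqrt{-30 + \frac{\sqrt{1198}}{9}} - 3145 = -3145 + \sqrt{-30 + \frac{\sqrt{1198}}{9}}$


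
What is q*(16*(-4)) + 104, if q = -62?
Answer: 4072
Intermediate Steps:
q*(16*(-4)) + 104 = -992*(-4) + 104 = -62*(-64) + 104 = 3968 + 104 = 4072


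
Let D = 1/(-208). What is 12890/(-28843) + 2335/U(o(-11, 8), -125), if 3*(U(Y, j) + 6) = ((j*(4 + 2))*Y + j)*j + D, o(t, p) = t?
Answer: -184339078518/406212784469 ≈ -0.45380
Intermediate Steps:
D = -1/208 ≈ -0.0048077
U(Y, j) = -3745/624 + j*(j + 6*Y*j)/3 (U(Y, j) = -6 + (((j*(4 + 2))*Y + j)*j - 1/208)/3 = -6 + (((j*6)*Y + j)*j - 1/208)/3 = -6 + (((6*j)*Y + j)*j - 1/208)/3 = -6 + ((6*Y*j + j)*j - 1/208)/3 = -6 + ((j + 6*Y*j)*j - 1/208)/3 = -6 + (j*(j + 6*Y*j) - 1/208)/3 = -6 + (-1/208 + j*(j + 6*Y*j))/3 = -6 + (-1/624 + j*(j + 6*Y*j)/3) = -3745/624 + j*(j + 6*Y*j)/3)
12890/(-28843) + 2335/U(o(-11, 8), -125) = 12890/(-28843) + 2335/(-3745/624 + (⅓)*(-125)² + 2*(-11)*(-125)²) = 12890*(-1/28843) + 2335/(-3745/624 + (⅓)*15625 + 2*(-11)*15625) = -12890/28843 + 2335/(-3745/624 + 15625/3 - 343750) = -12890/28843 + 2335/(-70417915/208) = -12890/28843 + 2335*(-208/70417915) = -12890/28843 - 97136/14083583 = -184339078518/406212784469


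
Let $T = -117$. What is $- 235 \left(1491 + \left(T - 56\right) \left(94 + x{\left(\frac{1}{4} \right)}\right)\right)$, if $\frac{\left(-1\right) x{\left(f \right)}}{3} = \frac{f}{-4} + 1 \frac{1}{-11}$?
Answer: $\frac{614221615}{176} \approx 3.4899 \cdot 10^{6}$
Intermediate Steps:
$x{\left(f \right)} = \frac{3}{11} + \frac{3 f}{4}$ ($x{\left(f \right)} = - 3 \left(\frac{f}{-4} + 1 \frac{1}{-11}\right) = - 3 \left(f \left(- \frac{1}{4}\right) + 1 \left(- \frac{1}{11}\right)\right) = - 3 \left(- \frac{f}{4} - \frac{1}{11}\right) = - 3 \left(- \frac{1}{11} - \frac{f}{4}\right) = \frac{3}{11} + \frac{3 f}{4}$)
$- 235 \left(1491 + \left(T - 56\right) \left(94 + x{\left(\frac{1}{4} \right)}\right)\right) = - 235 \left(1491 + \left(-117 - 56\right) \left(94 + \left(\frac{3}{11} + \frac{3}{4 \cdot 4}\right)\right)\right) = - 235 \left(1491 + \left(-117 - 56\right) \left(94 + \left(\frac{3}{11} + \frac{3}{4} \cdot \frac{1}{4}\right)\right)\right) = - 235 \left(1491 + \left(-117 - 56\right) \left(94 + \left(\frac{3}{11} + \frac{3}{16}\right)\right)\right) = - 235 \left(1491 - 173 \left(94 + \frac{81}{176}\right)\right) = - 235 \left(1491 - \frac{2876125}{176}\right) = \left(-235\right) \left(- \frac{2613709}{176}\right) = \frac{614221615}{176}$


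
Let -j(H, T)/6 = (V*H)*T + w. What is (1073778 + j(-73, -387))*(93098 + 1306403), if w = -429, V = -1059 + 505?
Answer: 132928350044676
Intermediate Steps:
V = -554
j(H, T) = 2574 + 3324*H*T (j(H, T) = -6*((-554*H)*T - 429) = -6*(-554*H*T - 429) = -6*(-429 - 554*H*T) = 2574 + 3324*H*T)
(1073778 + j(-73, -387))*(93098 + 1306403) = (1073778 + (2574 + 3324*(-73)*(-387)))*(93098 + 1306403) = (1073778 + (2574 + 93906324))*1399501 = (1073778 + 93908898)*1399501 = 94982676*1399501 = 132928350044676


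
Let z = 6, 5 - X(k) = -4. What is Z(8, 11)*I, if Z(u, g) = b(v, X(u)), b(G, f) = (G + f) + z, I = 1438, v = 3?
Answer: 25884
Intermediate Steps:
X(k) = 9 (X(k) = 5 - 1*(-4) = 5 + 4 = 9)
b(G, f) = 6 + G + f (b(G, f) = (G + f) + 6 = 6 + G + f)
Z(u, g) = 18 (Z(u, g) = 6 + 3 + 9 = 18)
Z(8, 11)*I = 18*1438 = 25884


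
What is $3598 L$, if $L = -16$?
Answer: $-57568$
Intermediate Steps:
$3598 L = 3598 \left(-16\right) = -57568$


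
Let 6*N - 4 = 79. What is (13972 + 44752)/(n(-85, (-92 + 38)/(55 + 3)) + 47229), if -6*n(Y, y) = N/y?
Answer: 57079728/45908995 ≈ 1.2433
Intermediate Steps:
N = 83/6 (N = ⅔ + (⅙)*79 = ⅔ + 79/6 = 83/6 ≈ 13.833)
n(Y, y) = -83/(36*y)
(13972 + 44752)/(n(-85, (-92 + 38)/(55 + 3)) + 47229) = (13972 + 44752)/(-83*(55 + 3)/(-92 + 38)/36 + 47229) = 58724/(-83/(36*((-54/58))) + 47229) = 58724/(-83/(36*((-54*1/58))) + 47229) = 58724/(-83/(36*(-27/29)) + 47229) = 58724/(-83/36*(-29/27) + 47229) = 58724/(2407/972 + 47229) = 58724/(45908995/972) = 58724*(972/45908995) = 57079728/45908995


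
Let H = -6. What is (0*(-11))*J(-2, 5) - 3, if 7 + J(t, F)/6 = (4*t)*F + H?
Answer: -3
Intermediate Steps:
J(t, F) = -78 + 24*F*t (J(t, F) = -42 + 6*((4*t)*F - 6) = -42 + 6*(4*F*t - 6) = -42 + 6*(-6 + 4*F*t) = -42 + (-36 + 24*F*t) = -78 + 24*F*t)
(0*(-11))*J(-2, 5) - 3 = (0*(-11))*(-78 + 24*5*(-2)) - 3 = 0*(-78 - 240) - 3 = 0*(-318) - 3 = 0 - 3 = -3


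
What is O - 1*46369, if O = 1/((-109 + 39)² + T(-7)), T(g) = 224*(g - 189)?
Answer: -1808576477/39004 ≈ -46369.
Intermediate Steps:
T(g) = -42336 + 224*g (T(g) = 224*(-189 + g) = -42336 + 224*g)
O = -1/39004 (O = 1/((-109 + 39)² + (-42336 + 224*(-7))) = 1/((-70)² + (-42336 - 1568)) = 1/(4900 - 43904) = 1/(-39004) = -1/39004 ≈ -2.5638e-5)
O - 1*46369 = -1/39004 - 1*46369 = -1/39004 - 46369 = -1808576477/39004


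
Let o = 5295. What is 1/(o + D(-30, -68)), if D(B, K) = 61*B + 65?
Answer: 1/3530 ≈ 0.00028329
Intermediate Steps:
D(B, K) = 65 + 61*B
1/(o + D(-30, -68)) = 1/(5295 + (65 + 61*(-30))) = 1/(5295 + (65 - 1830)) = 1/(5295 - 1765) = 1/3530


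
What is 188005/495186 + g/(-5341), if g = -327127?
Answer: 162992845327/2644788426 ≈ 61.628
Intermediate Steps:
188005/495186 + g/(-5341) = 188005/495186 - 327127/(-5341) = 188005*(1/495186) - 327127*(-1/5341) = 188005/495186 + 327127/5341 = 162992845327/2644788426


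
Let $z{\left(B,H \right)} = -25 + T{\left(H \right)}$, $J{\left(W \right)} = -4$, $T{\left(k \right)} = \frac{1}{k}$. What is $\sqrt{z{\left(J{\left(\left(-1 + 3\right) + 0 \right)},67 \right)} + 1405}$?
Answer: $\frac{\sqrt{6194887}}{67} \approx 37.149$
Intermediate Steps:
$z{\left(B,H \right)} = -25 + \frac{1}{H}$
$\sqrt{z{\left(J{\left(\left(-1 + 3\right) + 0 \right)},67 \right)} + 1405} = \sqrt{\left(-25 + \frac{1}{67}\right) + 1405} = \sqrt{- \frac{1674}{67} + 1405} = \sqrt{\frac{92461}{67}} = \frac{\sqrt{6194887}}{67}$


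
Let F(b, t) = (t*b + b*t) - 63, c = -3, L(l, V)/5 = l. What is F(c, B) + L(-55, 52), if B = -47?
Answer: -56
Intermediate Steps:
L(l, V) = 5*l
F(b, t) = -63 + 2*b*t (F(b, t) = (b*t + b*t) - 63 = 2*b*t - 63 = -63 + 2*b*t)
F(c, B) + L(-55, 52) = (-63 + 2*(-3)*(-47)) + 5*(-55) = (-63 + 282) - 275 = 219 - 275 = -56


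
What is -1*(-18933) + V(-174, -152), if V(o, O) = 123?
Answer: 19056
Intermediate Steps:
-1*(-18933) + V(-174, -152) = -1*(-18933) + 123 = 18933 + 123 = 19056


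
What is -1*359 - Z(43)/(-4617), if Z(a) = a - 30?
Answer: -1657490/4617 ≈ -359.00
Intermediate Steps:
Z(a) = -30 + a
-1*359 - Z(43)/(-4617) = -1*359 - (-30 + 43)/(-4617) = -359 - 13*(-1)/4617 = -359 - 1*(-13/4617) = -359 + 13/4617 = -1657490/4617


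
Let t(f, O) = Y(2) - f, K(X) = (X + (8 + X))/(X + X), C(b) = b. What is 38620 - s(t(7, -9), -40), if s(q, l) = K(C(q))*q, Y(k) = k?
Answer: 38621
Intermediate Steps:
K(X) = (8 + 2*X)/(2*X) (K(X) = (8 + 2*X)/((2*X)) = (8 + 2*X)*(1/(2*X)) = (8 + 2*X)/(2*X))
t(f, O) = 2 - f
s(q, l) = 4 + q (s(q, l) = ((4 + q)/q)*q = 4 + q)
38620 - s(t(7, -9), -40) = 38620 - (4 + (2 - 1*7)) = 38620 - (4 + (2 - 7)) = 38620 - (4 - 5) = 38620 - 1*(-1) = 38620 + 1 = 38621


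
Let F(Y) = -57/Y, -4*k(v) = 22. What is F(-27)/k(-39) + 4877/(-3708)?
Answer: -23101/13596 ≈ -1.6991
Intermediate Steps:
k(v) = -11/2 (k(v) = -¼*22 = -11/2)
F(-27)/k(-39) + 4877/(-3708) = (-57/(-27))/(-11/2) + 4877/(-3708) = -57*(-1/27)*(-2/11) + 4877*(-1/3708) = (19/9)*(-2/11) - 4877/3708 = -38/99 - 4877/3708 = -23101/13596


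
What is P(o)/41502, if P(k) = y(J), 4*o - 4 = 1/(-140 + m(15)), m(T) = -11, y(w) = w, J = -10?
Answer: -5/20751 ≈ -0.00024095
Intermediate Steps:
o = 603/604 (o = 1 + 1/(4*(-140 - 11)) = 1 + (¼)/(-151) = 1 + (¼)*(-1/151) = 1 - 1/604 = 603/604 ≈ 0.99834)
P(k) = -10
P(o)/41502 = -10/41502 = -10*1/41502 = -5/20751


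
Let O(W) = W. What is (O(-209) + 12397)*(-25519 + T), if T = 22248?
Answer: -39866948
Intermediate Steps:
(O(-209) + 12397)*(-25519 + T) = (-209 + 12397)*(-25519 + 22248) = 12188*(-3271) = -39866948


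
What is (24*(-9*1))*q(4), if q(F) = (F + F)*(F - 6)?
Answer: 3456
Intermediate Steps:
q(F) = 2*F*(-6 + F) (q(F) = (2*F)*(-6 + F) = 2*F*(-6 + F))
(24*(-9*1))*q(4) = (24*(-9*1))*(2*4*(-6 + 4)) = (24*(-9))*(2*4*(-2)) = -216*(-16) = 3456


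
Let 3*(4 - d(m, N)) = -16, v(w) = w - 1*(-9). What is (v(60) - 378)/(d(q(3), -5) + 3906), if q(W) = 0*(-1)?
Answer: -927/11746 ≈ -0.078920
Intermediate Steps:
q(W) = 0
v(w) = 9 + w (v(w) = w + 9 = 9 + w)
d(m, N) = 28/3 (d(m, N) = 4 - ⅓*(-16) = 4 + 16/3 = 28/3)
(v(60) - 378)/(d(q(3), -5) + 3906) = ((9 + 60) - 378)/(28/3 + 3906) = (69 - 378)/(11746/3) = -309*3/11746 = -927/11746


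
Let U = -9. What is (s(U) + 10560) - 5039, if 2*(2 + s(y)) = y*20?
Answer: 5429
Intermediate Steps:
s(y) = -2 + 10*y (s(y) = -2 + (y*20)/2 = -2 + (20*y)/2 = -2 + 10*y)
(s(U) + 10560) - 5039 = ((-2 + 10*(-9)) + 10560) - 5039 = ((-2 - 90) + 10560) - 5039 = (-92 + 10560) - 5039 = 10468 - 5039 = 5429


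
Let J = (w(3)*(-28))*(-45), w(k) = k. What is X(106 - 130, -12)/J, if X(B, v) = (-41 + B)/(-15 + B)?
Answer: 1/2268 ≈ 0.00044092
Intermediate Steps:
X(B, v) = (-41 + B)/(-15 + B)
J = 3780 (J = (3*(-28))*(-45) = -84*(-45) = 3780)
X(106 - 130, -12)/J = ((-41 + (106 - 130))/(-15 + (106 - 130)))/3780 = ((-41 - 24)/(-15 - 24))*(1/3780) = (-65/(-39))*(1/3780) = -1/39*(-65)*(1/3780) = (5/3)*(1/3780) = 1/2268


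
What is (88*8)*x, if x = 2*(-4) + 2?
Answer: -4224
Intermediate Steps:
x = -6 (x = -8 + 2 = -6)
(88*8)*x = (88*8)*(-6) = 704*(-6) = -4224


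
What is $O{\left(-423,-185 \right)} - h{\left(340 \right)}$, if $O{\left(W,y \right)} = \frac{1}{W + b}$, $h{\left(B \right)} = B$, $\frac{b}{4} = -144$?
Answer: $- \frac{339661}{999} \approx -340.0$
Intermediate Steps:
$b = -576$ ($b = 4 \left(-144\right) = -576$)
$O{\left(W,y \right)} = \frac{1}{-576 + W}$ ($O{\left(W,y \right)} = \frac{1}{W - 576} = \frac{1}{-576 + W}$)
$O{\left(-423,-185 \right)} - h{\left(340 \right)} = \frac{1}{-576 - 423} - 340 = \frac{1}{-999} - 340 = - \frac{1}{999} - 340 = - \frac{339661}{999}$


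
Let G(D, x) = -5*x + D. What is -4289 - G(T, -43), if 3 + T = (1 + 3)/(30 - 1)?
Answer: -130533/29 ≈ -4501.1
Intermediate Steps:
T = -83/29 (T = -3 + (1 + 3)/(30 - 1) = -3 + 4/29 = -83/29 ≈ -2.8621)
G(D, x) = D - 5*x
-4289 - G(T, -43) = -4289 - (-83/29 - 5*(-43)) = -4289 - (-83/29 + 215) = -4289 - 1*6152/29 = -4289 - 6152/29 = -130533/29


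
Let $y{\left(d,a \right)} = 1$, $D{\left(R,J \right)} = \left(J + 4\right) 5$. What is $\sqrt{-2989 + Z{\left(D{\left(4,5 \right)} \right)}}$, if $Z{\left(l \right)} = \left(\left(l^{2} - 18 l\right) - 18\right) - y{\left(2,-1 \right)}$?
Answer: $i \sqrt{1793} \approx 42.344 i$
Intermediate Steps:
$D{\left(R,J \right)} = 20 + 5 J$ ($D{\left(R,J \right)} = \left(4 + J\right) 5 = 20 + 5 J$)
$Z{\left(l \right)} = -19 + l^{2} - 18 l$ ($Z{\left(l \right)} = \left(\left(l^{2} - 18 l\right) - 18\right) - 1 = \left(-18 + l^{2} - 18 l\right) - 1 = -19 + l^{2} - 18 l$)
$\sqrt{-2989 + Z{\left(D{\left(4,5 \right)} \right)}} = \sqrt{-2989 - \left(19 - \left(20 + 5 \cdot 5\right)^{2} + 18 \left(20 + 5 \cdot 5\right)\right)} = \sqrt{-2989 - \left(19 - \left(20 + 25\right)^{2} + 18 \left(20 + 25\right)\right)} = \sqrt{-2989 - \left(829 - 2025\right)} = \sqrt{-2989 - -1196} = \sqrt{-2989 + 1196} = \sqrt{-1793} = i \sqrt{1793}$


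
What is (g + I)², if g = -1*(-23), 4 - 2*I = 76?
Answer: 169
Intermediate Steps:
I = -36 (I = 2 - ½*76 = 2 - 38 = -36)
g = 23
(g + I)² = (23 - 36)² = (-13)² = 169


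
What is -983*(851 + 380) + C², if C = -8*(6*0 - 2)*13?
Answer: -1166809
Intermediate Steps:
C = 208 (C = -8*(0 - 2)*13 = -8*(-2)*13 = 16*13 = 208)
-983*(851 + 380) + C² = -983*(851 + 380) + 208² = -983*1231 + 43264 = -1210073 + 43264 = -1166809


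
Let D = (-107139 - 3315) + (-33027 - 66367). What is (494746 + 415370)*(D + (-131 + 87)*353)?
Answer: -205121944080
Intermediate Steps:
D = -209848 (D = -110454 - 99394 = -209848)
(494746 + 415370)*(D + (-131 + 87)*353) = (494746 + 415370)*(-209848 + (-131 + 87)*353) = 910116*(-209848 - 44*353) = 910116*(-209848 - 15532) = 910116*(-225380) = -205121944080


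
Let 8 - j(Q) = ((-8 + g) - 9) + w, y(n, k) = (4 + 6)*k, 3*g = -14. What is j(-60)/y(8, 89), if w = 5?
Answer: 37/1335 ≈ 0.027715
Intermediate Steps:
g = -14/3 (g = (1/3)*(-14) = -14/3 ≈ -4.6667)
y(n, k) = 10*k
j(Q) = 74/3 (j(Q) = 8 - (((-8 - 14/3) - 9) + 5) = 8 - ((-38/3 - 9) + 5) = 8 - (-65/3 + 5) = 8 - 1*(-50/3) = 8 + 50/3 = 74/3)
j(-60)/y(8, 89) = 74/(3*((10*89))) = (74/3)/890 = (74/3)*(1/890) = 37/1335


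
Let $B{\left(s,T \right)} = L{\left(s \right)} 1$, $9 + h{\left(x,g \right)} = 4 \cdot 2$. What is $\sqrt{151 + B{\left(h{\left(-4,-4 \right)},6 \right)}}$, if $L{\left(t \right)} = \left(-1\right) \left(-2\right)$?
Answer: $3 \sqrt{17} \approx 12.369$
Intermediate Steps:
$L{\left(t \right)} = 2$
$h{\left(x,g \right)} = -1$ ($h{\left(x,g \right)} = -9 + 4 \cdot 2 = -9 + 8 = -1$)
$B{\left(s,T \right)} = 2$ ($B{\left(s,T \right)} = 2 \cdot 1 = 2$)
$\sqrt{151 + B{\left(h{\left(-4,-4 \right)},6 \right)}} = \sqrt{151 + 2} = \sqrt{153} = 3 \sqrt{17}$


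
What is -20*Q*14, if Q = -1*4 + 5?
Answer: -280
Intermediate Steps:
Q = 1 (Q = -4 + 5 = 1)
-20*Q*14 = -20*1*14 = -20*14 = -280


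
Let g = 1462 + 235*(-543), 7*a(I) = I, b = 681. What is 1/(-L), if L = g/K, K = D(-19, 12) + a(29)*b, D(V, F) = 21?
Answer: 19896/883001 ≈ 0.022532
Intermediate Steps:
a(I) = I/7
g = -126143 (g = 1462 - 127605 = -126143)
K = 19896/7 (K = 21 + ((⅐)*29)*681 = 21 + (29/7)*681 = 21 + 19749/7 = 19896/7 ≈ 2842.3)
L = -883001/19896 (L = -126143/19896/7 = -126143*7/19896 = -883001/19896 ≈ -44.381)
1/(-L) = 1/(-1*(-883001/19896)) = 1/(883001/19896) = 19896/883001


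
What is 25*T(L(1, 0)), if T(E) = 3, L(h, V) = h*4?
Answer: 75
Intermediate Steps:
L(h, V) = 4*h
25*T(L(1, 0)) = 25*3 = 75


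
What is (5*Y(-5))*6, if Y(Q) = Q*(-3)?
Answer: 450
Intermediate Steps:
Y(Q) = -3*Q
(5*Y(-5))*6 = (5*(-3*(-5)))*6 = (5*15)*6 = 75*6 = 450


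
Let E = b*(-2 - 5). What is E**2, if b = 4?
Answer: 784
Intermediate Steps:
E = -28 (E = 4*(-2 - 5) = 4*(-7) = -28)
E**2 = (-28)**2 = 784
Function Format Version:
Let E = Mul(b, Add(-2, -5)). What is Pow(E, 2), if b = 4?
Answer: 784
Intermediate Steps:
E = -28 (E = Mul(4, Add(-2, -5)) = Mul(4, -7) = -28)
Pow(E, 2) = Pow(-28, 2) = 784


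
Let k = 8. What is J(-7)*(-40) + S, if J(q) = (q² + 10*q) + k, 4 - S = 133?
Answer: 391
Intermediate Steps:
S = -129 (S = 4 - 1*133 = 4 - 133 = -129)
J(q) = 8 + q² + 10*q (J(q) = (q² + 10*q) + 8 = 8 + q² + 10*q)
J(-7)*(-40) + S = (8 + (-7)² + 10*(-7))*(-40) - 129 = (8 + 49 - 70)*(-40) - 129 = -13*(-40) - 129 = 520 - 129 = 391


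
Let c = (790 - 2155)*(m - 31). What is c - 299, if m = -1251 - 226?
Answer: 2058121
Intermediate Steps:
m = -1477
c = 2058420 (c = (790 - 2155)*(-1477 - 31) = -1365*(-1508) = 2058420)
c - 299 = 2058420 - 299 = 2058121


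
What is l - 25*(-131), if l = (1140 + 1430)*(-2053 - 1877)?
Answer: -10096825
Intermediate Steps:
l = -10100100 (l = 2570*(-3930) = -10100100)
l - 25*(-131) = -10100100 - 25*(-131) = -10100100 - 1*(-3275) = -10100100 + 3275 = -10096825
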